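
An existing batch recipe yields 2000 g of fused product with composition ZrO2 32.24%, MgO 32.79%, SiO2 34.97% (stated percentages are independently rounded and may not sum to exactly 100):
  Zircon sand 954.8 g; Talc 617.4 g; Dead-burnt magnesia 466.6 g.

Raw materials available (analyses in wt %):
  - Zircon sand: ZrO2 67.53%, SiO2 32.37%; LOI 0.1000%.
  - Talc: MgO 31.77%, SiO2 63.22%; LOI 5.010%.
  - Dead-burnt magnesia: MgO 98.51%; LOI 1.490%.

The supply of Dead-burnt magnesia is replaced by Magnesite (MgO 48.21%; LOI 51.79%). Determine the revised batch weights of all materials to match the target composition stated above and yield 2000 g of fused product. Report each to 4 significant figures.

Revised batch per 2000 g fused product:
  Zircon sand: 954.8 g
  Talc: 617.4 g
  Magnesite: 953.4 g
Total batch = 2526 g; LOI loss = 525.7 g

In-progress results are displayed (rounded to 4 significant figures) at each printed step; all arithmetic runs at full float precision at every stage — each reported value sees exactly one rounding; derived quantities (ignition loss, net glass mass, three oxide percentages, totals, the yield) are computed from the batch weights on 2000 g of glass in exact precision exactly as shown in question or answer.
Oxide-by-oxide targets in 2000 g fused product:
  ZrO2: 32.24% × 2000 = 644.8 g
  MgO: 32.79% × 2000 = 655.8 g
  SiO2: 34.97% × 2000 = 699.4 g
Oxide-by-oxide audit given the weights on record, versus the basis set out (delivered sums recover each target net of answer rounding effects):
  ZrO2: 954.8·0.6753 = 644.8 g (target 644.8 g)
  MgO: 617.4·0.3177 + 953.4·0.4821 = 655.8 g (target 655.8 g)
  SiO2: 954.8·0.3237 + 617.4·0.6322 = 699.4 g (target 699.4 g)
Glass mass check: net batch after ignition = 2000 g (the Σ of target masses is 2000 g; the stated basis being 2000 g — any gap is answer rounding).
Adding the batch up: Σ batch = 2526 g; the LOI term Σ batch·LOI equals 525.7 g; the yield ratio, glass ÷ batch: 79.19%.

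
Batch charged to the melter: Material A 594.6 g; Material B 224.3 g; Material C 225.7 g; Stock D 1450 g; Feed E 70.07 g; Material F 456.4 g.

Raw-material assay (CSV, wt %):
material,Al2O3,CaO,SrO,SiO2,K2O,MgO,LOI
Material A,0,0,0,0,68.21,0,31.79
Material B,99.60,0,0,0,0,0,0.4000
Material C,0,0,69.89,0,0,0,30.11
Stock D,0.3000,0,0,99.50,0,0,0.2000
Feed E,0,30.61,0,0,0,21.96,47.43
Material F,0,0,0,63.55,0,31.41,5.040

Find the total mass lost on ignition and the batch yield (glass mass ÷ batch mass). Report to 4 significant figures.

Working values appear, rounded to four significant figures, in the printout. All arithmetic holds exact precision end to end — every reported value is rounded a single time. Derived quantities, including six oxide percentages, totals, glass mass, the yield, LOI, are carried from the batch weights at 2704 g of glass at full precision as written in question or answer.
Loss on ignition, line by line:
  Material A: 594.6 × 0.3179 = 189.0 g
  Material B: 224.3 × 0.004000 = 0.8972 g
  Material C: 225.7 × 0.3011 = 67.96 g
  Stock D: 1450 × 0.002000 = 2.900 g
  Feed E: 70.07 × 0.4743 = 33.23 g
  Material F: 456.4 × 0.05040 = 23.00 g
Total LOI = 317.0 g
Glass = batch − LOI = 3021 − 317.0 = 2704 g

LOI loss = 317.0 g; glass = 2704 g; yield = 89.51%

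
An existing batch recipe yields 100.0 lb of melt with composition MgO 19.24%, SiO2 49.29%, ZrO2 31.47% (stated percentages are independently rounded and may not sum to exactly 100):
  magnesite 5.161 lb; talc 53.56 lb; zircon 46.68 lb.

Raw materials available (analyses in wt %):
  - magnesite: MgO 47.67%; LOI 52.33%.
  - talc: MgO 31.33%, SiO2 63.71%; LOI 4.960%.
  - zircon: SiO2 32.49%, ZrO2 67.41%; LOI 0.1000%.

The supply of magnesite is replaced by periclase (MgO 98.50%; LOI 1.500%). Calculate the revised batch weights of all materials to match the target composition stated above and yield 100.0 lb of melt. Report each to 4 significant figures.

Revised batch per 100.0 lb melt:
  periclase: 2.498 lb
  talc: 53.56 lb
  zircon: 46.68 lb
Total batch = 102.7 lb; LOI loss = 2.741 lb

The intermediate values are shown rounded to 4 significant figures across the worked steps; exact precision is held all the way through; every reported value includes exactly one rounding. Derived quantities, including ignition loss, glass mass, yield, the totals, the three compositions, are re-derived from the weighed amounts for 100.0 lb of glass in full precision, as quoted within the problem or the answer.
Oxide-by-oxide targets in 100.0 lb melt:
  MgO: 19.24% × 100.0 = 19.24 lb
  SiO2: 49.29% × 100.0 = 49.29 lb
  ZrO2: 31.47% × 100.0 = 31.47 lb
Balance tally, oxide-wise, working from each reported weight, relative to the basis at hand (delivered sums recover each target inside rounding margins):
  MgO: 2.498·0.9850 + 53.56·0.3133 = 19.24 lb (target 19.24 lb)
  SiO2: 53.56·0.6371 + 46.68·0.3249 = 49.29 lb (target 49.29 lb)
  ZrO2: 46.68·0.6741 = 31.47 lb (target 31.47 lb)
Mass balance on the glass: total charge less LOI = 100.0 lb (summing oxide targets gives 100.0 lb; with the basis standing at 100.0 lb — rounding explains the deltas).
Batch grand total — Σ batch = 102.7 lb; the LOI term Σ batch·LOI equals 2.741 lb; glass ÷ batch gives a yield of 97.33%.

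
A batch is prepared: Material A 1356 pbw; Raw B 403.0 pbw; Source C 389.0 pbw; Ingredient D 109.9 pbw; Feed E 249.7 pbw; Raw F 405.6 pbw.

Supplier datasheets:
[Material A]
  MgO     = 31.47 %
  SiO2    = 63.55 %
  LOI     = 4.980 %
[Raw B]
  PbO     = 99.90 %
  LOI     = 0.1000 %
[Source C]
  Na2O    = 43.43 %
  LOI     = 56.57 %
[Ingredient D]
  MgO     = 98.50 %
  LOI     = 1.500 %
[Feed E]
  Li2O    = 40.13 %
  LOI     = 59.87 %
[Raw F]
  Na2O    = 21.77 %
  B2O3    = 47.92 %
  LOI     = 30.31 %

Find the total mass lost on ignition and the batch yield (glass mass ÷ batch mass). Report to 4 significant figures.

LOI loss = 562.1 pbw; glass = 2351 pbw; yield = 80.71%

Intermediates are shown rounded to four significant figures as written — all arithmetic keeps full precision in every operation; each reported result is rounded a single time; all derived quantities are rebuilt using the weight values at 2351 pbw of glass at exact precision (ignition loss, yield, glass mass, the totals, six oxide percentages) exactly as printed in problem or answer.
Material-by-material LOI:
  Material A: 1356 × 0.04980 = 67.53 pbw
  Raw B: 403.0 × 0.001000 = 0.4030 pbw
  Source C: 389.0 × 0.5657 = 220.1 pbw
  Ingredient D: 109.9 × 0.01500 = 1.649 pbw
  Feed E: 249.7 × 0.5987 = 149.5 pbw
  Raw F: 405.6 × 0.3031 = 122.9 pbw
Total LOI = 562.1 pbw
Glass = batch − LOI = 2913 − 562.1 = 2351 pbw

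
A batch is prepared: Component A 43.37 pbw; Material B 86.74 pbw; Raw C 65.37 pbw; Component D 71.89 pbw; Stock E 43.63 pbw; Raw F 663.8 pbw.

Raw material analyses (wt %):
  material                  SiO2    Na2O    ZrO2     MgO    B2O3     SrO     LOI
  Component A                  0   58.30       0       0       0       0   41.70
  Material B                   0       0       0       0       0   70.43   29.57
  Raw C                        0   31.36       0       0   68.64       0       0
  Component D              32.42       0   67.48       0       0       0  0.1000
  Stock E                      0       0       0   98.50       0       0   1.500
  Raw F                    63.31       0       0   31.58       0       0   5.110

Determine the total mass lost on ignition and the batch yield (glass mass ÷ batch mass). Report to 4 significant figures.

All internal work carries exact precision from first step to last. Intermediates appear (rounded to 4 significant figures) across the worked steps; every reported figure includes exactly one rounding; all derived quantities (the totals, LOI, glass mass, yield, the six compositions) are carried from the weighed amounts for 896.4 pbw of glass in full float precision, exactly as printed in the question or the answer.
LOI of each material in turn:
  Component A: 43.37 × 0.4170 = 18.09 pbw
  Material B: 86.74 × 0.2957 = 25.65 pbw
  Raw C: 65.37 × 0 = 0 pbw
  Component D: 71.89 × 0.001000 = 0.07189 pbw
  Stock E: 43.63 × 0.01500 = 0.6544 pbw
  Raw F: 663.8 × 0.05110 = 33.92 pbw
Total LOI = 78.38 pbw
Glass = batch − LOI = 974.8 − 78.38 = 896.4 pbw

LOI loss = 78.38 pbw; glass = 896.4 pbw; yield = 91.96%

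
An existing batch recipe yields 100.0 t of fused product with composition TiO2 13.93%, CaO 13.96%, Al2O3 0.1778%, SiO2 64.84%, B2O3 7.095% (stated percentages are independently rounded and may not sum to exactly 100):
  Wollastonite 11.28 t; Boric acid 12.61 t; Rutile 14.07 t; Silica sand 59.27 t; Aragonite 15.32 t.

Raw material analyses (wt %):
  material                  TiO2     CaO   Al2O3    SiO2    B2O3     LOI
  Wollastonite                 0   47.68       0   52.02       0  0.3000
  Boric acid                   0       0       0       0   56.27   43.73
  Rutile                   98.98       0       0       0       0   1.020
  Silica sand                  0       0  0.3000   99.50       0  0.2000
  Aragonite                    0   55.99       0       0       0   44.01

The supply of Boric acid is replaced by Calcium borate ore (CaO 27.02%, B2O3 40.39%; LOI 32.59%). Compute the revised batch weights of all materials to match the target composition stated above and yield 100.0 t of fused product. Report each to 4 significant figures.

Revised batch per 100.0 t fused product:
  Wollastonite: 11.28 t
  Calcium borate ore: 17.57 t
  Rutile: 14.07 t
  Silica sand: 59.27 t
  Aragonite: 6.847 t
Total batch = 109.0 t; LOI loss = 9.035 t

The intermediate values are printed rounded off to 4 significant figures between the steps — all arithmetic keeps exact precision in all steps — each reported value is rounded only once; derived quantities are recomputed from the weighed amounts per 100.0 t of glass in full precision (yield, totals, LOI, glass mass, the five compositions), as given in either problem or answer.
Oxide-by-oxide targets in 100.0 t fused product:
  TiO2: 13.93% × 100.0 = 13.93 t
  CaO: 13.96% × 100.0 = 13.96 t
  Al2O3: 0.1778% × 100.0 = 0.1778 t
  SiO2: 64.84% × 100.0 = 64.84 t
  B2O3: 7.095% × 100.0 = 7.095 t
Verifying the oxide balance with the batch weights as given, versus the basis set out (delivered sums recover each target modulo rounding of the values):
  TiO2: 14.07·0.9898 = 13.93 t (target 13.93 t)
  CaO: 11.28·0.4768 + 17.57·0.2702 + 6.847·0.5599 = 13.96 t (target 13.96 t)
  Al2O3: 59.27·0.003000 = 0.1778 t (target 0.1778 t)
  SiO2: 11.28·0.5202 + 59.27·0.9950 = 64.84 t (target 64.84 t)
  B2O3: 17.57·0.4039 = 7.097 t (target 7.095 t)
Auditing the glass mass value: the batch minus its LOI: 100.0 t (targets for the oxides total 100.0 t; the stated basis being 100.0 t — differing by rounding only).
Total batch = Σ batch = 109.0 t; the LOI term Σ batch·LOI equals 9.035 t; yield, glass over the total, = 91.71%.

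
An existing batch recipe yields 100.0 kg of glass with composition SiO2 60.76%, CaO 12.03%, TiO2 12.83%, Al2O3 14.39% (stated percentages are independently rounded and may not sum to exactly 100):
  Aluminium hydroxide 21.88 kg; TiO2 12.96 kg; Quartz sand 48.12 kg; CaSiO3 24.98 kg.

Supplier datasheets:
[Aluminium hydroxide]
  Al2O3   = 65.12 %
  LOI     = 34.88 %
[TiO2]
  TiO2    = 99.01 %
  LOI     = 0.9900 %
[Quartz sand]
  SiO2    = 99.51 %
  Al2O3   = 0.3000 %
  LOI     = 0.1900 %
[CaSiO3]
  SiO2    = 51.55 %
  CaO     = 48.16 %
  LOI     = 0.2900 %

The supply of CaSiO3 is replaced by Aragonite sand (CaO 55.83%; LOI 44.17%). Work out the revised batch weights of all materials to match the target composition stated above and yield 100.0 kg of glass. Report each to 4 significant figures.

Revised batch per 100.0 kg glass:
  Aluminium hydroxide: 21.82 kg
  TiO2: 12.96 kg
  Quartz sand: 61.06 kg
  Aragonite sand: 21.55 kg
Total batch = 117.4 kg; LOI loss = 17.37 kg

The whole derivation runs at exact precision throughout — working values are displayed rounded to 4 significant digits across the worked steps. A single rounding completes each reported figure; the derived quantities are recomputed at full precision (net glass mass, the yield, ignition loss, four oxide percentages, the totals) starting from the weights for 100.0 kg of glass, exactly as shown in the problem or the answer.
Target masses of each oxide per 100.0 kg glass:
  SiO2: 60.76% × 100.0 = 60.76 kg
  CaO: 12.03% × 100.0 = 12.03 kg
  TiO2: 12.83% × 100.0 = 12.83 kg
  Al2O3: 14.39% × 100.0 = 14.39 kg
Per-oxide balance check with the batch weights as given, on the stated basis (target by target, the sums agree given rounding of the digits):
  SiO2: 61.06·0.9951 = 60.76 kg (target 60.76 kg)
  CaO: 21.55·0.5583 = 12.03 kg (target 12.03 kg)
  TiO2: 12.96·0.9901 = 12.83 kg (target 12.83 kg)
  Al2O3: 21.82·0.6512 + 61.06·0.003000 = 14.39 kg (target 14.39 kg)
Glass mass check: batch total minus LOI = 100.0 kg (the targets, summed, come to 100.0 kg; versus the stated basis of 100.0 kg — rounding explains the deltas).
Adding the batch up: Σ batch = 117.4 kg; Σ batch·LOI gives LOI loss = 17.37 kg; yield: glass divided by total = 85.20%.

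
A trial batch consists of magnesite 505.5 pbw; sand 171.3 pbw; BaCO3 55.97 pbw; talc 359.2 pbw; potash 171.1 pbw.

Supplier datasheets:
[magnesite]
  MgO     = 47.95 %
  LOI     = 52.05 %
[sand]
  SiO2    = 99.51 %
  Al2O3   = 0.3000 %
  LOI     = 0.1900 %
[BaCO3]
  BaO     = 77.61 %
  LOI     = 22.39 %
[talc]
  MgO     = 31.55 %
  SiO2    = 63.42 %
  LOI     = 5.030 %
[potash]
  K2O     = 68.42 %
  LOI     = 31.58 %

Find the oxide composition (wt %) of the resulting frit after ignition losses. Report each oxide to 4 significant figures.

Glass mass = 915.0 pbw (batch 1263 − LOI 348.1).
Composition: K2O 12.79%, MgO 38.88%, BaO 4.747%, SiO2 43.53%, Al2O3 0.05616%

The whole derivation keeps full precision at all times. Mid-chain values are printed rounded to four significant figures when written out. Every reported result is rounded just once — the derived quantities are re-derived at exact precision (five oxide percentages, yield, the totals, ignition loss, glass mass) starting from the weights at 915.0 pbw of glass as given in the problem or answer text.
What the batch supplies per oxide:
  K2O: 171.1·0.6842 = 117.1 pbw
  MgO: 505.5·0.4795 + 359.2·0.3155 = 355.7 pbw
  BaO: 55.97·0.7761 = 43.44 pbw
  SiO2: 171.3·0.9951 + 359.2·0.6342 = 398.3 pbw
  Al2O3: 171.3·0.003000 = 0.5139 pbw
LOI: 505.5·0.5205 + 171.3·0.001900 + 55.97·0.2239 + 359.2·0.05030 + 171.1·0.3158 = 348.1 pbw
Resulting glass, batch − LOI: 1263 − 348.1 = 915.0 pbw (= the summed oxide contributions)
percent share: oxide ÷ glass, ×100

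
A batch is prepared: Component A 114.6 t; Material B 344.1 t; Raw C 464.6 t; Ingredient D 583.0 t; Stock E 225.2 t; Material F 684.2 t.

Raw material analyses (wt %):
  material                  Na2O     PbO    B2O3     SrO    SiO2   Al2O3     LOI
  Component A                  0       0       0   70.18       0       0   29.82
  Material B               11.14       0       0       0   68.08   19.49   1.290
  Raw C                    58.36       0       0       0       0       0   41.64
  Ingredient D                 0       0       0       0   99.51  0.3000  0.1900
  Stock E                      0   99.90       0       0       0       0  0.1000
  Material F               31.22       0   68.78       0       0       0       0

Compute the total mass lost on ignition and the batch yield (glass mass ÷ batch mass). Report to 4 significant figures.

Mid-chain values are displayed (rounded to 4 significant figures) at each printed step. All arithmetic keeps full precision through the solve — a single rounding finalizes every reported value; all derived quantities are computed starting from the weights for 2182 t of glass at exact precision (the six compositions, net glass mass, the totals, the yield, ignition loss), as given in the problem or answer text.
Each material's LOI contribution:
  Component A: 114.6 × 0.2982 = 34.17 t
  Material B: 344.1 × 0.01290 = 4.439 t
  Raw C: 464.6 × 0.4164 = 193.5 t
  Ingredient D: 583.0 × 0.001900 = 1.108 t
  Stock E: 225.2 × 0.001000 = 0.2252 t
  Material F: 684.2 × 0 = 0 t
Total LOI = 233.4 t
Glass = batch − LOI = 2416 − 233.4 = 2182 t

LOI loss = 233.4 t; glass = 2182 t; yield = 90.34%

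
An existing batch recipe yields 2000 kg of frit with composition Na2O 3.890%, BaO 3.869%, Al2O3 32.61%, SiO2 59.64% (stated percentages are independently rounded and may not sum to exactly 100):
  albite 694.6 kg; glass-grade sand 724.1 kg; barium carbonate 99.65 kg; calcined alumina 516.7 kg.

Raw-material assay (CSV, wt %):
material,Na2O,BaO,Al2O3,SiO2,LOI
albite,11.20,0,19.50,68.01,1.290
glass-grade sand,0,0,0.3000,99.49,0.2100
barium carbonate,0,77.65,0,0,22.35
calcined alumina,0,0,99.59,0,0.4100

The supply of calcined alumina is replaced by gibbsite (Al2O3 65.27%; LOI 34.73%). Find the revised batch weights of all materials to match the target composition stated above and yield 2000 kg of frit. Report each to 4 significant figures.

The whole derivation maintains full float precision in all steps; mid-chain values appear rounded to 4 significant digits; a single rounding produces each reported value; all derived quantities (totals, glass mass, ignition loss, yield, the four compositions) are re-derived from the weighed amounts per 2000 kg of glass in exact precision as written in question or answer.
The oxide mass targets at 2000 kg frit:
  Na2O: 3.890% × 2000 = 77.80 kg
  BaO: 3.869% × 2000 = 77.38 kg
  Al2O3: 32.61% × 2000 = 652.2 kg
  SiO2: 59.64% × 2000 = 1193 kg
Balance tally, oxide-wise, from the weights as reported, at the basis given (delivered sums recover each target exact up to rounding of places):
  Na2O: 694.6·0.1120 = 77.80 kg (target 77.80 kg)
  BaO: 99.65·0.7765 = 77.38 kg (target 77.38 kg)
  Al2O3: 694.6·0.1950 + 724.1·0.003000 + 788.4·0.6527 = 652.2 kg (target 652.2 kg)
  SiO2: 694.6·0.6801 + 724.1·0.9949 = 1193 kg (target 1193 kg)
Auditing the glass mass value: batch Σ − ignition loss = 2000 kg (summing oxide targets gives 2000 kg; with the basis standing at 2000 kg — a pure rounding effect).
Whole-batch sum: Σ batch = 2307 kg; the LOI term Σ batch·LOI equals 306.6 kg; yield = glass ÷ total batch = 86.71%.

Revised batch per 2000 kg frit:
  albite: 694.6 kg
  glass-grade sand: 724.1 kg
  barium carbonate: 99.65 kg
  gibbsite: 788.4 kg
Total batch = 2307 kg; LOI loss = 306.6 kg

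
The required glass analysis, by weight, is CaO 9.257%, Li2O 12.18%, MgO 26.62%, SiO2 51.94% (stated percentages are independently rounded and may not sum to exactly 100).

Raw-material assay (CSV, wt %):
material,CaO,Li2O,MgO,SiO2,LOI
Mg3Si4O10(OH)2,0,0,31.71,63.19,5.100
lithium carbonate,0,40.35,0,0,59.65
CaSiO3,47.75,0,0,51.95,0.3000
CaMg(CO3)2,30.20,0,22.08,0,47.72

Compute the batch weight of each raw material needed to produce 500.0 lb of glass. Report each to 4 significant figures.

All arithmetic carries full float precision at every stage. The intermediate values appear, with 4-significant-digit rounding, alongside each step — a single rounding produces each reported result. The derived quantities are recomputed from the weighed amounts per 500.0 lb of glass at full precision (four oxide percentages, net glass mass, the yield, ignition loss, totals) as written in the problem or the answer.
Target masses of each oxide per 500.0 lb glass:
  CaO: 9.257% × 500.0 = 46.28 lb
  Li2O: 12.18% × 500.0 = 60.90 lb
  MgO: 26.62% × 500.0 = 133.1 lb
  SiO2: 51.94% × 500.0 = 259.7 lb
Mass-balance tally per oxide applying the batch weights above, versus the basis set out (sum by sum, the targets are met up to rounding of the answer):
  CaO: 50.94·0.4775 + 72.72·0.3020 = 46.29 lb (target 46.28 lb)
  Li2O: 150.9·0.4035 = 60.89 lb (target 60.90 lb)
  MgO: 369.1·0.3171 + 72.72·0.2208 = 133.1 lb (target 133.1 lb)
  SiO2: 369.1·0.6319 + 50.94·0.5195 = 259.7 lb (target 259.7 lb)
Glass-mass bookkeeping: Σ batch − LOI loss = 500.0 lb (summing oxide targets gives 500.0 lb; stated basis 500.0 lb — rounding explains the deltas).
Total batch = Σ batch = 643.7 lb; ignition loss, Σ(batch × LOI) = 143.7 lb; glass ÷ batch gives a yield of 77.68%.

Batch per 500.0 lb glass:
  Mg3Si4O10(OH)2: 369.1 lb
  lithium carbonate: 150.9 lb
  CaSiO3: 50.94 lb
  CaMg(CO3)2: 72.72 lb
Total batch = 643.7 lb; LOI loss = 143.7 lb; yield = 77.68%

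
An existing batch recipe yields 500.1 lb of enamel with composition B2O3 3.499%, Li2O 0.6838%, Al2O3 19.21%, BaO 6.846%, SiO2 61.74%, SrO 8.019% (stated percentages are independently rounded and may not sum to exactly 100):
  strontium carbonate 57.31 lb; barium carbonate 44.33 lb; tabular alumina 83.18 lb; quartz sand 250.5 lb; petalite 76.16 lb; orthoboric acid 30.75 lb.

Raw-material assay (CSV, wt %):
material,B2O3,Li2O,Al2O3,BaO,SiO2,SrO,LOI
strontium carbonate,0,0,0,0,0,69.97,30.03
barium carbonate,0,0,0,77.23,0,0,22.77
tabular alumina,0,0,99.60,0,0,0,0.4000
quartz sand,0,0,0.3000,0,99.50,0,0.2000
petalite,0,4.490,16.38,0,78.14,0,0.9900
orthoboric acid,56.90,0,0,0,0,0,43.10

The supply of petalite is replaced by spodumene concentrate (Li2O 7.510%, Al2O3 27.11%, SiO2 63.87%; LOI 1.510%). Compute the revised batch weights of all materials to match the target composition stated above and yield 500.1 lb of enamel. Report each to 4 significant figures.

All arithmetic maintains exact precision through every step. The intermediate values are printed (rounded to 4 significant digits) alongside each step — a single rounding completes each reported value — the derived quantities are carried at full float precision (the totals, glass mass, six oxide percentages, yield, ignition loss) starting from the weights at 500.1 lb of glass as written in either problem or answer.
Oxide-by-oxide targets in 500.1 lb enamel:
  B2O3: 3.499% × 500.1 = 17.50 lb
  Li2O: 0.6838% × 500.1 = 3.420 lb
  Al2O3: 19.21% × 500.1 = 96.07 lb
  BaO: 6.846% × 500.1 = 34.24 lb
  SiO2: 61.74% × 500.1 = 308.8 lb
  SrO: 8.019% × 500.1 = 40.10 lb
A balance pass over the oxides, on the weights just shown, for the quoted basis mass (sums match the target masses up to rounding of the answer):
  B2O3: 30.75·0.5690 = 17.50 lb (target 17.50 lb)
  Li2O: 45.54·0.07510 = 3.420 lb (target 3.420 lb)
  Al2O3: 83.21·0.9960 + 281.1·0.003000 + 45.54·0.2711 = 96.07 lb (target 96.07 lb)
  BaO: 44.33·0.7723 = 34.24 lb (target 34.24 lb)
  SiO2: 281.1·0.9950 + 45.54·0.6387 = 308.8 lb (target 308.8 lb)
  SrO: 57.31·0.6997 = 40.10 lb (target 40.10 lb)
Consistency of the glass mass: total charge less LOI = 500.1 lb (per-oxide target masses sum to 500.1 lb; the stated basis being 500.1 lb — differing by rounding only).
Whole-batch sum: Σ batch = 542.2 lb; ignition loss, Σ(batch × LOI) = 42.14 lb; yield = glass ÷ total batch = 92.23%.

Revised batch per 500.1 lb enamel:
  strontium carbonate: 57.31 lb
  barium carbonate: 44.33 lb
  tabular alumina: 83.21 lb
  quartz sand: 281.1 lb
  spodumene concentrate: 45.54 lb
  orthoboric acid: 30.75 lb
Total batch = 542.2 lb; LOI loss = 42.14 lb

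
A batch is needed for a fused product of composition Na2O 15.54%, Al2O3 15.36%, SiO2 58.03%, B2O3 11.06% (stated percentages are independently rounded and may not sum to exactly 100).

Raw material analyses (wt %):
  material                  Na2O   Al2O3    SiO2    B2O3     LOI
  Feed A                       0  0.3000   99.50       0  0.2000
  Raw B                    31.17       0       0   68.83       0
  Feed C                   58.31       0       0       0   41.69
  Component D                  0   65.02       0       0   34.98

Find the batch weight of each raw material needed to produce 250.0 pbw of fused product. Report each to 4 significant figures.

Batch per 250.0 pbw fused product:
  Feed A: 145.8 pbw
  Raw B: 40.17 pbw
  Feed C: 45.15 pbw
  Component D: 58.39 pbw
Total batch = 289.5 pbw; LOI loss = 39.54 pbw; yield = 86.34%

The intermediate values are displayed with 4-significant-figure rounding alongside each step. The whole derivation runs at full precision in all steps. A single rounding yields each reported result. The derived quantities, which include ignition loss, the yield, totals, net glass mass, four oxide percentages, are recomputed at full precision, as quoted within the problem or the answer, from the weighed amounts per 250.0 pbw of glass.
The oxide mass targets at 250.0 pbw fused product:
  Na2O: 15.54% × 250.0 = 38.85 pbw
  Al2O3: 15.36% × 250.0 = 38.40 pbw
  SiO2: 58.03% × 250.0 = 145.1 pbw
  B2O3: 11.06% × 250.0 = 27.65 pbw
Mass-balance tally per oxide working from each reported weight, per the basis as stated (summed amounts equal target values given rounding of the digits):
  Na2O: 40.17·0.3117 + 45.15·0.5831 = 38.85 pbw (target 38.85 pbw)
  Al2O3: 145.8·0.003000 + 58.39·0.6502 = 38.40 pbw (target 38.40 pbw)
  SiO2: 145.8·0.9950 = 145.1 pbw (target 145.1 pbw)
  B2O3: 40.17·0.6883 = 27.65 pbw (target 27.65 pbw)
Mass balance on the glass: whole batch net of LOI = 250.0 pbw (the Σ of target masses is 250.0 pbw; against the stated basis, 250.0 pbw — a pure rounding effect).
Summing the batch: Σ batch = 289.5 pbw; Σ batch·LOI gives LOI loss = 39.54 pbw; yield = glass ÷ total batch = 86.34%.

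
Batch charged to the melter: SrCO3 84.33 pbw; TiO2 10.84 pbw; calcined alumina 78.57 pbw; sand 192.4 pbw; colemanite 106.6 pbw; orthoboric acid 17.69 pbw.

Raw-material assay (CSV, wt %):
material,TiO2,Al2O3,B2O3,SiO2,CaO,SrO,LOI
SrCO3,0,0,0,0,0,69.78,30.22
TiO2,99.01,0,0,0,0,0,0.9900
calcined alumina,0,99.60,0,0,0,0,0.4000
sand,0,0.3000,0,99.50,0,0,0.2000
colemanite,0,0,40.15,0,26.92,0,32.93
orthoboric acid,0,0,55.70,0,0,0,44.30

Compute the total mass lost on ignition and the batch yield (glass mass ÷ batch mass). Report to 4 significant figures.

The whole derivation carries full float precision end to end. Working values are displayed, rounded to four significant digits, on the page; exactly one rounding is applied to each reported figure. Derived quantities, which include totals, six oxide percentages, yield, ignition loss, net glass mass, are carried at exact precision, as quoted within question or answer, using the weight values per 421.2 pbw of glass.
LOI of each material in turn:
  SrCO3: 84.33 × 0.3022 = 25.48 pbw
  TiO2: 10.84 × 0.009900 = 0.1073 pbw
  calcined alumina: 78.57 × 0.004000 = 0.3143 pbw
  sand: 192.4 × 0.002000 = 0.3848 pbw
  colemanite: 106.6 × 0.3293 = 35.10 pbw
  orthoboric acid: 17.69 × 0.4430 = 7.837 pbw
Total LOI = 69.23 pbw
Glass = batch − LOI = 490.4 − 69.23 = 421.2 pbw

LOI loss = 69.23 pbw; glass = 421.2 pbw; yield = 85.88%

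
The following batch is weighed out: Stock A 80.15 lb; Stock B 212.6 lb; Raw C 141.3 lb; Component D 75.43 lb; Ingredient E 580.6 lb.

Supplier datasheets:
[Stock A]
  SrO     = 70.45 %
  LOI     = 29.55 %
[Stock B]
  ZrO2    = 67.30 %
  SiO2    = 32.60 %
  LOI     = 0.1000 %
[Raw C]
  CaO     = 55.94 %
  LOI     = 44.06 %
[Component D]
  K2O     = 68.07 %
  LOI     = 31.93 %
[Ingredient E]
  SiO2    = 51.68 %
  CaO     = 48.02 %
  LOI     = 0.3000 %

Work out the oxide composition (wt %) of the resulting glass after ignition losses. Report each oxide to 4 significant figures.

Glass mass = 978.1 lb (batch 1090 − LOI 112.0).
Composition: K2O 5.249%, ZrO2 14.63%, SiO2 37.76%, CaO 36.59%, SrO 5.773%

The working math runs at full precision all the way through; in-progress results are shown rounded to 4 significant figures when written out. Exactly one rounding lands on each reported number; the derived quantities, including glass mass, the yield, totals, ignition loss, the five compositions, are re-derived starting from the weights for 978.1 lb of glass at full float precision, precisely as stated by the problem or the answer.
What the batch supplies per oxide:
  K2O: 75.43·0.6807 = 51.35 lb
  ZrO2: 212.6·0.6730 = 143.1 lb
  SiO2: 212.6·0.3260 + 580.6·0.5168 = 369.4 lb
  CaO: 141.3·0.5594 + 580.6·0.4802 = 357.8 lb
  SrO: 80.15·0.7045 = 56.47 lb
LOI: 80.15·0.2955 + 212.6·0.001000 + 141.3·0.4406 + 75.43·0.3193 + 580.6·0.003000 = 112.0 lb
The glass mass, total less LOI, = 1090 − 112.0 = 978.1 lb (consistent with Σ oxide mass)
each wt % is 100 × oxide ÷ glass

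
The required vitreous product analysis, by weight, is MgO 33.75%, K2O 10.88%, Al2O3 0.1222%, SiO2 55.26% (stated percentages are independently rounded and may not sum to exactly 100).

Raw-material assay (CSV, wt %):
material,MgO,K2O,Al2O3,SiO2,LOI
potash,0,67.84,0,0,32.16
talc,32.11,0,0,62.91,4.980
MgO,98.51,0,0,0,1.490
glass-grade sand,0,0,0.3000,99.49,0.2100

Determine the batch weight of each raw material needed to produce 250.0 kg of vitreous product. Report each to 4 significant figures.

Each numeric step holds full float precision at each step. Mid-chain values are displayed, rounded to four significant figures, across the worked steps. A single rounding finalizes each reported result. Derived quantities, which include four oxide percentages, totals, yield, ignition loss, glass mass, are recomputed in full float precision, as written in the problem or answer text, from the batch weights on 250.0 kg of glass.
Target oxide masses per 250.0 kg vitreous product:
  MgO: 33.75% × 250.0 = 84.38 kg
  K2O: 10.88% × 250.0 = 27.20 kg
  Al2O3: 0.1222% × 250.0 = 0.3055 kg
  SiO2: 55.26% × 250.0 = 138.2 kg
Per-oxide balance check with the batch weights as given, per the basis as stated (every target is met by its sum once rounding is allowed for):
  MgO: 58.55·0.3211 + 66.57·0.9851 = 84.38 kg (target 84.38 kg)
  K2O: 40.09·0.6784 = 27.20 kg (target 27.20 kg)
  Al2O3: 101.8·0.003000 = 0.3054 kg (target 0.3055 kg)
  SiO2: 58.55·0.6291 + 101.8·0.9949 = 138.1 kg (target 138.2 kg)
Consistency of the glass mass: batch total minus LOI = 250.0 kg (targets for the oxides total 250.0 kg; with the basis standing at 250.0 kg — rounding explains the deltas).
Batch grand total — Σ batch = 267.0 kg; ignition loss, Σ(batch × LOI) = 17.01 kg; yield, glass over the total, = 93.63%.

Batch per 250.0 kg vitreous product:
  potash: 40.09 kg
  talc: 58.55 kg
  MgO: 66.57 kg
  glass-grade sand: 101.8 kg
Total batch = 267.0 kg; LOI loss = 17.01 kg; yield = 93.63%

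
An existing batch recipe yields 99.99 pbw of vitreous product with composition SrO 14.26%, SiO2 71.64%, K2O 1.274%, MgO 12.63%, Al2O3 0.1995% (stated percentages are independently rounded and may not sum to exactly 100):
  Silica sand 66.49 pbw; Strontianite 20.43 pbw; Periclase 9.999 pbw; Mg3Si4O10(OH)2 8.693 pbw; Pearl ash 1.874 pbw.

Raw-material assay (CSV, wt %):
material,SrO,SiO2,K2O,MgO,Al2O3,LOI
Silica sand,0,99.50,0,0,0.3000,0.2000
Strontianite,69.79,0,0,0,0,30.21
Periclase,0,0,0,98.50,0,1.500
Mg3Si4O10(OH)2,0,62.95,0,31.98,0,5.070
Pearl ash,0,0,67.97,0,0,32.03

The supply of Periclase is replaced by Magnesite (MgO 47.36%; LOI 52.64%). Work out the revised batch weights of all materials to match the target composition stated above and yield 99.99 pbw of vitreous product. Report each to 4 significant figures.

Full precision is held from first step to last — rounding to 4 significant figures applies to every working value as displayed. Exactly one rounding lands on each reported number — the derived quantities are re-derived from the batch weights on 99.99 pbw of glass at exact precision (glass mass, the totals, five oxide percentages, yield, LOI), as they appear in the question or the answer.
Target masses of each oxide per 99.99 pbw vitreous product:
  SrO: 14.26% × 99.99 = 14.26 pbw
  SiO2: 71.64% × 99.99 = 71.63 pbw
  K2O: 1.274% × 99.99 = 1.274 pbw
  MgO: 12.63% × 99.99 = 12.63 pbw
  Al2O3: 0.1995% × 99.99 = 0.1995 pbw
Balance tally, oxide-wise, per the reported batch figures, relative to the basis at hand (sums match the target masses within answer rounding):
  SrO: 20.43·0.6979 = 14.26 pbw (target 14.26 pbw)
  SiO2: 66.49·0.9950 + 8.693·0.6295 = 71.63 pbw (target 71.63 pbw)
  K2O: 1.874·0.6797 = 1.274 pbw (target 1.274 pbw)
  MgO: 20.80·0.4736 + 8.693·0.3198 = 12.63 pbw (target 12.63 pbw)
  Al2O3: 66.49·0.003000 = 0.1995 pbw (target 0.1995 pbw)
Consistency of the glass mass: batch total minus LOI = 99.99 pbw (per-oxide target masses sum to 99.99 pbw; stated basis 99.99 pbw — a pure rounding effect).
Batch grand total — Σ batch = 118.3 pbw; LOI removed, Σ of batch·LOI: 18.29 pbw; the yield ratio, glass ÷ batch: 84.53%.

Revised batch per 99.99 pbw vitreous product:
  Silica sand: 66.49 pbw
  Strontianite: 20.43 pbw
  Magnesite: 20.80 pbw
  Mg3Si4O10(OH)2: 8.693 pbw
  Pearl ash: 1.874 pbw
Total batch = 118.3 pbw; LOI loss = 18.29 pbw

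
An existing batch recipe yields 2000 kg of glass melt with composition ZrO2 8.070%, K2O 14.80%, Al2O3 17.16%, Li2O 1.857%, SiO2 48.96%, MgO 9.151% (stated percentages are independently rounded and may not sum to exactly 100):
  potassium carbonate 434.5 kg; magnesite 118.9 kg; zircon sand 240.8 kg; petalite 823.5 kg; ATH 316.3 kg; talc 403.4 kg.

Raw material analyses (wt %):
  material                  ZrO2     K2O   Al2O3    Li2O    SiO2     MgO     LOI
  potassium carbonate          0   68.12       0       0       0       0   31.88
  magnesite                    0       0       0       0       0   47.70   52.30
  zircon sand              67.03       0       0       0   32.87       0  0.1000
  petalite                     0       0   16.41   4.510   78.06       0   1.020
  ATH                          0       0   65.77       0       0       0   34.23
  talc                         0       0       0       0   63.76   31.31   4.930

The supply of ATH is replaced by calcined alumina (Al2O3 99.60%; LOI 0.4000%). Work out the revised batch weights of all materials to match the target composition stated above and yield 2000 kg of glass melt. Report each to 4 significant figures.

Revised batch per 2000 kg glass melt:
  potassium carbonate: 434.5 kg
  magnesite: 118.9 kg
  zircon sand: 240.8 kg
  petalite: 823.5 kg
  calcined alumina: 208.9 kg
  talc: 403.4 kg
Total batch = 2230 kg; LOI loss = 230.1 kg

Each numeric step keeps full precision through the solve. Values along the way are shown rounded off to 4 significant figures at each printed step. Every reported result receives exactly one rounding. Derived quantities, which include the six compositions, yield, LOI, net glass mass, the totals, are rebuilt at exact precision, exactly as printed in the question or the answer, starting from the weights for 2000 kg of glass.
Target oxide masses per 2000 kg glass melt:
  ZrO2: 8.070% × 2000 = 161.4 kg
  K2O: 14.80% × 2000 = 296.0 kg
  Al2O3: 17.16% × 2000 = 343.2 kg
  Li2O: 1.857% × 2000 = 37.14 kg
  SiO2: 48.96% × 2000 = 979.2 kg
  MgO: 9.151% × 2000 = 183.0 kg
Per-oxide balance check from the weights as reported, for the quoted basis mass (oxide sums agree with the targets within answer rounding):
  ZrO2: 240.8·0.6703 = 161.4 kg (target 161.4 kg)
  K2O: 434.5·0.6812 = 296.0 kg (target 296.0 kg)
  Al2O3: 823.5·0.1641 + 208.9·0.9960 = 343.2 kg (target 343.2 kg)
  Li2O: 823.5·0.04510 = 37.14 kg (target 37.14 kg)
  SiO2: 240.8·0.3287 + 823.5·0.7806 + 403.4·0.6376 = 979.2 kg (target 979.2 kg)
  MgO: 118.9·0.4770 + 403.4·0.3131 = 183.0 kg (target 183.0 kg)
Consistency of the glass mass: batch total minus LOI = 2000 kg (targets for the oxides total 2000 kg; against the stated basis, 2000 kg — rounding explains the deltas).
Batch total: Σ batch = 2230 kg; LOI removed, Σ of batch·LOI: 230.1 kg; the yield ratio, glass ÷ batch: 89.68%.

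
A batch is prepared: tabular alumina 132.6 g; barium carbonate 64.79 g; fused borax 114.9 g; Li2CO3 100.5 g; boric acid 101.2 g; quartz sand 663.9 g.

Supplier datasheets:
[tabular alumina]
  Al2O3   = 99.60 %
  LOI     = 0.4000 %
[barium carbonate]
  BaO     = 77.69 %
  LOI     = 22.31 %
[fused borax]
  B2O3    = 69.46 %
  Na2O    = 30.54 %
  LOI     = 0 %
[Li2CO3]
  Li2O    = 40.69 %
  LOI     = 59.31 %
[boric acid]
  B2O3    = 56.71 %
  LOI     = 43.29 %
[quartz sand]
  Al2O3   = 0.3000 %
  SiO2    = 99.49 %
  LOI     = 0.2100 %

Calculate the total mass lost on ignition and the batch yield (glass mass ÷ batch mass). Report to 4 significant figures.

LOI loss = 119.8 g; glass = 1058 g; yield = 89.83%

In-progress results are printed rounded to 4 significant digits when written out — all arithmetic keeps full float precision through the solve — a single rounding completes each reported number; the derived quantities, which include the totals, yield, glass mass, the six compositions, ignition loss, are rebuilt at exact precision, as written in the problem or answer text, using the weight values at 1058 g of glass.
LOI of each material in turn:
  tabular alumina: 132.6 × 0.004000 = 0.5304 g
  barium carbonate: 64.79 × 0.2231 = 14.45 g
  fused borax: 114.9 × 0 = 0 g
  Li2CO3: 100.5 × 0.5931 = 59.61 g
  boric acid: 101.2 × 0.4329 = 43.81 g
  quartz sand: 663.9 × 0.002100 = 1.394 g
Total LOI = 119.8 g
Glass = batch − LOI = 1178 − 119.8 = 1058 g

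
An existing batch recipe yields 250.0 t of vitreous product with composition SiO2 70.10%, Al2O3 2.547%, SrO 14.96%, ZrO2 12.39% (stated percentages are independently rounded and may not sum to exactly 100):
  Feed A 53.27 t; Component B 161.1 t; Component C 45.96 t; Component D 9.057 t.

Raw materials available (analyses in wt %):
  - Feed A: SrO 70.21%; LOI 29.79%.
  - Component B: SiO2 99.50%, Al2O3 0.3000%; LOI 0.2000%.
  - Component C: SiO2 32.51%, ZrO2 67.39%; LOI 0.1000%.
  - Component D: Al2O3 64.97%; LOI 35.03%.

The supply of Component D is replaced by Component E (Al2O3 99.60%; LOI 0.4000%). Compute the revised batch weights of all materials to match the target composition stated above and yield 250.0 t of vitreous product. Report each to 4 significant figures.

Revised batch per 250.0 t vitreous product:
  Feed A: 53.27 t
  Component B: 161.1 t
  Component C: 45.96 t
  Component E: 5.908 t
Total batch = 266.2 t; LOI loss = 16.26 t

Full float precision is carried in all steps. Working values appear (rounded to 4 significant digits) across the worked steps. A single rounding completes every reported value — all derived quantities, which include four oxide percentages, glass mass, totals, the yield, LOI, are rebuilt in exact precision, as quoted within either problem or answer, using the weight values on 250.0 t of glass.
Oxide mass targets, per 250.0 t vitreous product:
  SiO2: 70.10% × 250.0 = 175.2 t
  Al2O3: 2.547% × 250.0 = 6.368 t
  SrO: 14.96% × 250.0 = 37.40 t
  ZrO2: 12.39% × 250.0 = 30.98 t
Sums-versus-targets review with the batch weights as given, for the quoted basis mass (delivered sums recover each target modulo rounding of the values):
  SiO2: 161.1·0.9950 + 45.96·0.3251 = 175.2 t (target 175.2 t)
  Al2O3: 161.1·0.003000 + 5.908·0.9960 = 6.368 t (target 6.368 t)
  SrO: 53.27·0.7021 = 37.40 t (target 37.40 t)
  ZrO2: 45.96·0.6739 = 30.97 t (target 30.98 t)
Glass-mass closure: net batch after ignition = 250.0 t (oxide target masses add up to 250.0 t; stated basis 250.0 t — any gap is answer rounding).
Total batch = Σ batch = 266.2 t; LOI removed, Σ of batch·LOI: 16.26 t; glass ÷ batch gives a yield of 93.89%.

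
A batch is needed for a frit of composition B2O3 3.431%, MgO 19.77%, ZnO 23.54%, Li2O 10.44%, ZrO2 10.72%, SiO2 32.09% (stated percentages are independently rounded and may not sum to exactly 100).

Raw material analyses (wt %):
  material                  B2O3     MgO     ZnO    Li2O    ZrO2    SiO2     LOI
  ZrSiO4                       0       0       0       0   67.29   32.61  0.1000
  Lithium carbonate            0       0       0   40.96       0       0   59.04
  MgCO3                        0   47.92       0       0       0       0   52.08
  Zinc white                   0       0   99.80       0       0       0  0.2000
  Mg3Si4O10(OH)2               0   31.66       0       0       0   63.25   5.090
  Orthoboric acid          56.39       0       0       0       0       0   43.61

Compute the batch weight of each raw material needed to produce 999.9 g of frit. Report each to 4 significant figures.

Batch per 999.9 g frit:
  ZrSiO4: 159.3 g
  Lithium carbonate: 254.9 g
  MgCO3: 131.6 g
  Zinc white: 235.8 g
  Mg3Si4O10(OH)2: 425.2 g
  Orthoboric acid: 60.84 g
Total batch = 1268 g; LOI loss = 267.8 g; yield = 78.87%

Mid-chain values are displayed (rounded to four significant figures) as written; full float precision is maintained through every step — a single rounding produces every reported figure. Derived quantities, including net glass mass, yield, LOI, the six compositions, the totals, are re-derived from the weighed amounts on 999.9 g of glass at full precision as they appear in question or answer.
Oxide mass targets, per 999.9 g frit:
  B2O3: 3.431% × 999.9 = 34.31 g
  MgO: 19.77% × 999.9 = 197.7 g
  ZnO: 23.54% × 999.9 = 235.4 g
  Li2O: 10.44% × 999.9 = 104.4 g
  ZrO2: 10.72% × 999.9 = 107.2 g
  SiO2: 32.09% × 999.9 = 320.9 g
Oxide-by-oxide audit given the weights on record, relative to the basis at hand (oxide sums agree with the targets modulo rounding of the values):
  B2O3: 60.84·0.5639 = 34.31 g (target 34.31 g)
  MgO: 131.6·0.4792 + 425.2·0.3166 = 197.7 g (target 197.7 g)
  ZnO: 235.8·0.9980 = 235.3 g (target 235.4 g)
  Li2O: 254.9·0.4096 = 104.4 g (target 104.4 g)
  ZrO2: 159.3·0.6729 = 107.2 g (target 107.2 g)
  SiO2: 159.3·0.3261 + 425.2·0.6325 = 320.9 g (target 320.9 g)
Glass-mass sanity pass: total charge less LOI = 999.8 g (per-oxide target masses sum to 999.8 g; basis as stated: 999.9 g — differing by rounding only).
Batch total: Σ batch = 1268 g; loss to ignition Σ batch·LOI = 267.8 g; yield: glass divided by total = 78.87%.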